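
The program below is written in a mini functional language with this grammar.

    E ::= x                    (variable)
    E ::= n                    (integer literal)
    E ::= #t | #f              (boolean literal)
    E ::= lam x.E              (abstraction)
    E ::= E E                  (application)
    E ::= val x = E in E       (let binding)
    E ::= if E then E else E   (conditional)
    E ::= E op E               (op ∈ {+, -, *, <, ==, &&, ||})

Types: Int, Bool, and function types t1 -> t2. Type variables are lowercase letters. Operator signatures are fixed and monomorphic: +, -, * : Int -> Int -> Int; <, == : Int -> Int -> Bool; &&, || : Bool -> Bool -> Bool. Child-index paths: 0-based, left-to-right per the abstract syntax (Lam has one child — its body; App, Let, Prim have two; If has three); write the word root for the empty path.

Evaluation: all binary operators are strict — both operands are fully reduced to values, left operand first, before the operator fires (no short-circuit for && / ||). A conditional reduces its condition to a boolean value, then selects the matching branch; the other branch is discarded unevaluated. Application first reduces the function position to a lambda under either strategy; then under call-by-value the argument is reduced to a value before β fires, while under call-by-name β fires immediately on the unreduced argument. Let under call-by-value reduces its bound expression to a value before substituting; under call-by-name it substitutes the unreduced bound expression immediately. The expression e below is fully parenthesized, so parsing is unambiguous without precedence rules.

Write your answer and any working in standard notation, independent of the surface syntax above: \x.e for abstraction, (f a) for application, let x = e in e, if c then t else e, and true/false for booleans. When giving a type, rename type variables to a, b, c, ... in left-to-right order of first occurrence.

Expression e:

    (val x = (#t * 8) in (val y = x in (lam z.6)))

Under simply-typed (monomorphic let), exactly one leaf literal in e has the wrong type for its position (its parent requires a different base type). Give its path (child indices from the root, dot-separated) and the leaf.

Trace:
  unify Bool ~ Int
  FAIL: mismatch Bool ~ Int

Answer: 0.0 : true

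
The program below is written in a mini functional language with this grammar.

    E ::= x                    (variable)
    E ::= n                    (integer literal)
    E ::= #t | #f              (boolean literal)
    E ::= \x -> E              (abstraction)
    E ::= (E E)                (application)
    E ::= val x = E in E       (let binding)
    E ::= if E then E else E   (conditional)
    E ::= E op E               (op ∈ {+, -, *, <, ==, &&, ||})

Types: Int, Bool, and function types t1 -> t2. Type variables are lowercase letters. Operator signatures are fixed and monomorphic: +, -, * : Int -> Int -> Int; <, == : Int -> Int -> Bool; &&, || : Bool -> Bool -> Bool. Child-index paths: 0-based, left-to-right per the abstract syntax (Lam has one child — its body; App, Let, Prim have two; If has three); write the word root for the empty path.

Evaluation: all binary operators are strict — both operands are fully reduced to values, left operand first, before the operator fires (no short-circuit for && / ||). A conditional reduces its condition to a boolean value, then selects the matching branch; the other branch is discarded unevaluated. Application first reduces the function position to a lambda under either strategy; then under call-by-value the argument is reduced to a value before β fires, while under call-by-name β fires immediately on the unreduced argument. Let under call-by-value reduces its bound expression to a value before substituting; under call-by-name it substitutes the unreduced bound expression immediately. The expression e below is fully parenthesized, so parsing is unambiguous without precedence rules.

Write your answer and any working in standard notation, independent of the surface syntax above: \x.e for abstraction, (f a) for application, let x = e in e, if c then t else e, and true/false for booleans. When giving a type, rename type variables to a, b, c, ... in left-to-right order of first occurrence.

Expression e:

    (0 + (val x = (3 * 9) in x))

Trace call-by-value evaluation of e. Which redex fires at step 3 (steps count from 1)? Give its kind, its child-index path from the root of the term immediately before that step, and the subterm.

Answer: delta at root : (0 + 27)

Derivation:
step 0: (0 + (let x = (3 * 9) in x))
step 1: [delta@1.0] (0 + (let x = 27 in x))
step 2: [let@1] (0 + 27)
step 3: [delta@root] 27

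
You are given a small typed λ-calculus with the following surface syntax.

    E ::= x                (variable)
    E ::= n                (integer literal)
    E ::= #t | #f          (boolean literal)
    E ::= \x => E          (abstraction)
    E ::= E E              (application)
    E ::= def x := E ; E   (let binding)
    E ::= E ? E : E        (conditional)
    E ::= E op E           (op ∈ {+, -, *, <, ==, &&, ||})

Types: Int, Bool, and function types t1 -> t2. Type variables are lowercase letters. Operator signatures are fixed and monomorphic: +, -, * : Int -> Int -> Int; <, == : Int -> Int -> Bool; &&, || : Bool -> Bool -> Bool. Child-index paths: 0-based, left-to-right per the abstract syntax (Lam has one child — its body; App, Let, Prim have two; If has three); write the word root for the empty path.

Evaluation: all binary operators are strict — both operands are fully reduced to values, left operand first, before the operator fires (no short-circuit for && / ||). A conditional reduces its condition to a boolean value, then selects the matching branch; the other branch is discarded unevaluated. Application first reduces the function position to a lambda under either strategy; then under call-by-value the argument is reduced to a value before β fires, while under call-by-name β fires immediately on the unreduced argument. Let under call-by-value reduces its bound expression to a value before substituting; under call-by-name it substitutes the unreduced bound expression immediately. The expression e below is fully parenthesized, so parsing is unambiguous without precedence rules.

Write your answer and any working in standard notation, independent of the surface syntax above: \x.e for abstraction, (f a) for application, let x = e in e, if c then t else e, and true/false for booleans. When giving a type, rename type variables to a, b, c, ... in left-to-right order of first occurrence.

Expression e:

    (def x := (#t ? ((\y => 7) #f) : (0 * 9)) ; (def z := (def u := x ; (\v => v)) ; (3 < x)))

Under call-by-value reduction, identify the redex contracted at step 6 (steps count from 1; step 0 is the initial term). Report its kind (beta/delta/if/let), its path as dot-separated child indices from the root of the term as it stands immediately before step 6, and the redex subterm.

Answer: delta at root : (3 < 7)

Derivation:
step 0: (let x = (if true then ((\y.7) false) else (0 * 9)) in (let z = (let u = x in (\v.v)) in (3 < x)))
step 1: [if@0] (let x = ((\y.7) false) in (let z = (let u = x in (\v.v)) in (3 < x)))
step 2: [beta@0] (let x = 7 in (let z = (let u = x in (\v.v)) in (3 < x)))
step 3: [let@root] (let z = (let u = 7 in (\v.v)) in (3 < 7))
step 4: [let@0] (let z = (\v.v) in (3 < 7))
step 5: [let@root] (3 < 7)
step 6: [delta@root] true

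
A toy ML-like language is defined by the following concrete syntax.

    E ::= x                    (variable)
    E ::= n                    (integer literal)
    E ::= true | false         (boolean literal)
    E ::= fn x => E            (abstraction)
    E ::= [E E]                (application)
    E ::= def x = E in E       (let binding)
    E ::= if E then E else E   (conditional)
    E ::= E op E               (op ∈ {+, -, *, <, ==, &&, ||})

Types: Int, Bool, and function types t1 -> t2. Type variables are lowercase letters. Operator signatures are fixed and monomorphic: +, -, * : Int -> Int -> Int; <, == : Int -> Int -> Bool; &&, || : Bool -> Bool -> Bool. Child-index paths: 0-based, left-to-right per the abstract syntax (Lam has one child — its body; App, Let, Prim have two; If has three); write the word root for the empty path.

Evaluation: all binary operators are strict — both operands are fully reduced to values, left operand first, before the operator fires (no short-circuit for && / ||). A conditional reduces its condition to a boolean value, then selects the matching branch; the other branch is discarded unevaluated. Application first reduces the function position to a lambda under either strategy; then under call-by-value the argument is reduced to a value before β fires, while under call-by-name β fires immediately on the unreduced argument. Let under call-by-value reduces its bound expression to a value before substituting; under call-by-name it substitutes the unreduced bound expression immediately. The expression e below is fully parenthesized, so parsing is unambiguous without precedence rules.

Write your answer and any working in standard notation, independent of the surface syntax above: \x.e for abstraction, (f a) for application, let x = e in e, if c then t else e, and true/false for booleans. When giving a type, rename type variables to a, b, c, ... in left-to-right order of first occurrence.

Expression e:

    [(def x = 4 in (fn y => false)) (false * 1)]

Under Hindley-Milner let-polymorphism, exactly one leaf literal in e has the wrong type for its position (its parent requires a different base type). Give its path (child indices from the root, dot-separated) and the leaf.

Answer: 1.0 : false

Derivation:
let x : Int
\y._ : a -> Bool
  unify Bool ~ Int
  FAIL: mismatch Bool ~ Int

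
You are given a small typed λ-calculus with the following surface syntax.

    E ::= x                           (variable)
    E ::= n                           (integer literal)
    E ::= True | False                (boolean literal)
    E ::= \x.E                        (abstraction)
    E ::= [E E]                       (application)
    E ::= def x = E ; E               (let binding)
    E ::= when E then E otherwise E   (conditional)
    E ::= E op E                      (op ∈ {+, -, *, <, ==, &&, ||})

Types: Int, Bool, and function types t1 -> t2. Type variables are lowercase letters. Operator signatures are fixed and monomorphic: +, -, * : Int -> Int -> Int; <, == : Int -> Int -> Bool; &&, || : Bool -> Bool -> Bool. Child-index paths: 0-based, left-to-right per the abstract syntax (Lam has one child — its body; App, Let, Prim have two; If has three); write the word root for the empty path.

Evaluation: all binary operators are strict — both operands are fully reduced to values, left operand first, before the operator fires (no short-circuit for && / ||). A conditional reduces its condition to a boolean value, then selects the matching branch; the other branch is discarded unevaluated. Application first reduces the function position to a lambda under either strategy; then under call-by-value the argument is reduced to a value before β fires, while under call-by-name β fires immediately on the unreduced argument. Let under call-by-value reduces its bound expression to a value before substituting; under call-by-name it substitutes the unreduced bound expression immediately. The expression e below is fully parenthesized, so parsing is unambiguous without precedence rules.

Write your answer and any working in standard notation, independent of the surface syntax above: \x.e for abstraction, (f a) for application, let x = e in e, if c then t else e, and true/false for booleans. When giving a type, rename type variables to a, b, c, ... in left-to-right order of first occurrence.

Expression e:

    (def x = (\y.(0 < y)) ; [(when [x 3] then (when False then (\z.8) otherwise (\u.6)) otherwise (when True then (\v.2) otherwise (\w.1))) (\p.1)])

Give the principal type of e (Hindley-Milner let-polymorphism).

Answer: Int

Derivation:
  unify Int ~ Int
y : a
  unify a ~ Int
\y._ : Int -> Bool
let x : Int -> Bool
x : Int -> Bool
  unify Int -> Bool ~ Int -> b
  unify Int ~ Int
  unify Bool ~ b
_ _ : Bool
  unify Bool ~ Bool
  unify Bool ~ Bool
\z._ : c -> Int
\u._ : d -> Int
  unify c -> Int ~ d -> Int
  unify c ~ d
  unify Int ~ Int
  unify Bool ~ Bool
\v._ : e -> Int
\w._ : f -> Int
  unify e -> Int ~ f -> Int
  unify e ~ f
  unify Int ~ Int
  unify d -> Int ~ f -> Int
  unify d ~ f
  unify Int ~ Int
\p._ : g -> Int
  unify f -> Int ~ (g -> Int) -> h
  unify f ~ g -> Int
  unify Int ~ h
_ _ : Int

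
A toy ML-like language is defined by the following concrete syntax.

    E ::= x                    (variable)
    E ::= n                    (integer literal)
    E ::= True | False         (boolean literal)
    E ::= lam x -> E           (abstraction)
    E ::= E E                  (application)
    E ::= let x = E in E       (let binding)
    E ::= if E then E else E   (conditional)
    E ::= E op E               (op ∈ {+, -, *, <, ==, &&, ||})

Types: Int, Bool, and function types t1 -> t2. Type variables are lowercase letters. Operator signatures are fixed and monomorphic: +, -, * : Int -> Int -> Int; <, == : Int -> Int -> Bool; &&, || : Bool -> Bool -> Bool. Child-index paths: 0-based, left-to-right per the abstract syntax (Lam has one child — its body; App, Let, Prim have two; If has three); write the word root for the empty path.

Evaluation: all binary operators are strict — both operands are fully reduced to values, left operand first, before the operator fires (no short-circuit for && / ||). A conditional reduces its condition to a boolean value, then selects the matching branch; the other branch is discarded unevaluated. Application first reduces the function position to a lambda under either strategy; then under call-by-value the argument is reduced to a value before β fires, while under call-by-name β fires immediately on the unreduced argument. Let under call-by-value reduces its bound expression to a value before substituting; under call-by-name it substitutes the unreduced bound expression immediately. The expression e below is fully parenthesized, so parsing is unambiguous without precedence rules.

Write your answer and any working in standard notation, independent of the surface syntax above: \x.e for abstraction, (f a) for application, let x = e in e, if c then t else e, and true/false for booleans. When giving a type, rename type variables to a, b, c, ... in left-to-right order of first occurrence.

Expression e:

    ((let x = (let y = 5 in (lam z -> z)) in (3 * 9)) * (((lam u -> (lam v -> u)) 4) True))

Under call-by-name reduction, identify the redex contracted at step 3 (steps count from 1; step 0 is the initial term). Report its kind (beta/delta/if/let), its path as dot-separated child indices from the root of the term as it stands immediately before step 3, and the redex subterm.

Answer: beta at 1.0 : ((\u.(\v.u)) 4)

Derivation:
step 0: ((let x = (let y = 5 in (\z.z)) in (3 * 9)) * (((\u.(\v.u)) 4) true))
step 1: [let@0] ((3 * 9) * (((\u.(\v.u)) 4) true))
step 2: [delta@0] (27 * (((\u.(\v.u)) 4) true))
step 3: [beta@1.0] (27 * ((\v.4) true))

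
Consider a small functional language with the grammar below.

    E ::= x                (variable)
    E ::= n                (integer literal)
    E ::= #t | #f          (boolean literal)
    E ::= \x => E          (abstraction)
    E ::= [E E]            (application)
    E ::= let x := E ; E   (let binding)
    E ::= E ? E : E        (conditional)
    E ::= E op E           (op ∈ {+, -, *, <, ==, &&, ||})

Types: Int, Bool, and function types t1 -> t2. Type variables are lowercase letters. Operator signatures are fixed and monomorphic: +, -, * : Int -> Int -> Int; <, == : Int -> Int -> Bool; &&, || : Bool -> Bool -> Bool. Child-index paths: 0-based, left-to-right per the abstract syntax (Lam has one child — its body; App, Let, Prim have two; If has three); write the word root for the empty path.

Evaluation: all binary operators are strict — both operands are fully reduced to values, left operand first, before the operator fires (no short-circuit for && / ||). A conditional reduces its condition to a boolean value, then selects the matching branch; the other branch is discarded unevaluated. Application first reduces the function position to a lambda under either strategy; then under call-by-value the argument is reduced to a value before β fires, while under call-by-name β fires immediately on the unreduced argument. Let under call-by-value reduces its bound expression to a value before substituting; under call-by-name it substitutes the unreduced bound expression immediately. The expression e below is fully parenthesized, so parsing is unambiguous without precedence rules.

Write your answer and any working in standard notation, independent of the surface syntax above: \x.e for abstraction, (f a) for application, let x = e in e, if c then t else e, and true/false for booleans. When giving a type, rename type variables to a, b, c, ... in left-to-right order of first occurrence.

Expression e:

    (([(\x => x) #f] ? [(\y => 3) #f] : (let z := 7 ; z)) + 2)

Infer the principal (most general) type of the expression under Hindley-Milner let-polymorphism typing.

Trace:
x : a
\x._ : a -> a
  unify a -> a ~ Bool -> b
  unify a ~ Bool
  unify Bool ~ b
_ _ : Bool
  unify Bool ~ Bool
\y._ : c -> Int
  unify c -> Int ~ Bool -> d
  unify c ~ Bool
  unify Int ~ d
_ _ : Int
let z : Int
z : Int
  unify Int ~ Int
  unify Int ~ Int
  unify Int ~ Int

Answer: Int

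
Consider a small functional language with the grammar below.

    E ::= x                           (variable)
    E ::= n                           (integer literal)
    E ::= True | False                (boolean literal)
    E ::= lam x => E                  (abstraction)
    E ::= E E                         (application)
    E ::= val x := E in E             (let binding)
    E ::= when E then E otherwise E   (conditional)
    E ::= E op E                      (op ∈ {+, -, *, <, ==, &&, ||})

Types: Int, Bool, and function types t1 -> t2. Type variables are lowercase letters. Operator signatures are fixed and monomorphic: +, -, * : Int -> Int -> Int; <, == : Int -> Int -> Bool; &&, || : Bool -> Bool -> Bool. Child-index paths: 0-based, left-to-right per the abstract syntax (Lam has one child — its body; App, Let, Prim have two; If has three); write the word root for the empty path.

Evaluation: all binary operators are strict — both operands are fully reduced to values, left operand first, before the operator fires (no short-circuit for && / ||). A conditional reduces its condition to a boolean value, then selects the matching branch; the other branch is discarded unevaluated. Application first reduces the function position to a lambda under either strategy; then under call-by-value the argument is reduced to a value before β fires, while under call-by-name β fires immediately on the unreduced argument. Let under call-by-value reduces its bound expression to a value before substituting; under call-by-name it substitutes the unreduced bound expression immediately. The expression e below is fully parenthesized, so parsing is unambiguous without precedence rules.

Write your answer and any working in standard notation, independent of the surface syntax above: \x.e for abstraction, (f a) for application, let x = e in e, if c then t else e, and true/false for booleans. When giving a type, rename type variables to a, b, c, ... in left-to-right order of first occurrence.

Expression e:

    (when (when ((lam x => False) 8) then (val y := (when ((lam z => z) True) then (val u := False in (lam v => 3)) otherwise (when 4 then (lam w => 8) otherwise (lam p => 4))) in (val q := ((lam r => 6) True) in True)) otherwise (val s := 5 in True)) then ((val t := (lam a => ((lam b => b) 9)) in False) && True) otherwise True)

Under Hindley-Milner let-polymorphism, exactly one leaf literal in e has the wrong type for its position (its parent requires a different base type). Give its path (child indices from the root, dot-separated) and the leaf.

Working:
\x._ : a -> Bool
  unify a -> Bool ~ Int -> b
  unify a ~ Int
  unify Bool ~ b
_ _ : Bool
  unify Bool ~ Bool
z : c
\z._ : c -> c
  unify c -> c ~ Bool -> d
  unify c ~ Bool
  unify Bool ~ d
_ _ : Bool
  unify Bool ~ Bool
let u : Bool
\v._ : e -> Int
  unify Int ~ Bool
  FAIL: mismatch Int ~ Bool

Answer: 0.1.0.2.0 : 4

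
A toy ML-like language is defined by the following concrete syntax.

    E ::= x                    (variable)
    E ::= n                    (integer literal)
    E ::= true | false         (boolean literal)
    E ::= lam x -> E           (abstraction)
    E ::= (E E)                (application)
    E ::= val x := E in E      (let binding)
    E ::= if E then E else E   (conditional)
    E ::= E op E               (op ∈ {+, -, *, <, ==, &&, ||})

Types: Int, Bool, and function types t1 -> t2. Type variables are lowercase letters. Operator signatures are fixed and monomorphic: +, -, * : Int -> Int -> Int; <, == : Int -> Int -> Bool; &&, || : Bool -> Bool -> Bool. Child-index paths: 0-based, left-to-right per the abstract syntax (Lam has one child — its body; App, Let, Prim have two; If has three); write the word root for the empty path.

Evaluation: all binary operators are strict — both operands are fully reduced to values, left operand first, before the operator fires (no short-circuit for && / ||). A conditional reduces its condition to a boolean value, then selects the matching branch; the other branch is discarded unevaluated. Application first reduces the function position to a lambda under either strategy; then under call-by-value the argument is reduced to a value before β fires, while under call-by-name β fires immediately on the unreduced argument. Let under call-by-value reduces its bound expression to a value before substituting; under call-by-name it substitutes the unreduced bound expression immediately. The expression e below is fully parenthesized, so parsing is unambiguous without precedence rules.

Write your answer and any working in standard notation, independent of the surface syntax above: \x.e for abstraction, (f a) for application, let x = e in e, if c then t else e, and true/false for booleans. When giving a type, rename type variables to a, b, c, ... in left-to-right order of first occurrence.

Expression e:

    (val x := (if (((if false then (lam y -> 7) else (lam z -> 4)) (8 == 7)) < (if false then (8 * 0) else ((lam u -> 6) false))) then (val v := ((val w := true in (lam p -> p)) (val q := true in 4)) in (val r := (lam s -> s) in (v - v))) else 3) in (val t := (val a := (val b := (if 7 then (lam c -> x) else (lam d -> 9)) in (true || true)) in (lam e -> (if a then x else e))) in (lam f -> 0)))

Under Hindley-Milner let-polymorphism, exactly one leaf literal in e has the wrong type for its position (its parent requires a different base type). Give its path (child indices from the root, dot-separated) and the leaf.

Trace:
  unify Bool ~ Bool
\y._ : a -> Int
\z._ : b -> Int
  unify a -> Int ~ b -> Int
  unify a ~ b
  unify Int ~ Int
  unify Int ~ Int
  unify Int ~ Int
  unify b -> Int ~ Bool -> c
  unify b ~ Bool
  unify Int ~ c
_ _ : Int
  unify Int ~ Int
  unify Bool ~ Bool
  unify Int ~ Int
  unify Int ~ Int
\u._ : d -> Int
  unify d -> Int ~ Bool -> e
  unify d ~ Bool
  unify Int ~ e
_ _ : Int
  unify Int ~ Int
  unify Int ~ Int
  unify Bool ~ Bool
let w : Bool
p : f
\p._ : f -> f
let q : Bool
  unify f -> f ~ Int -> g
  unify f ~ Int
  unify Int ~ g
_ _ : Int
let v : Int
s : h
\s._ : h -> h
let r : forall. h -> h
v : Int
  unify Int ~ Int
v : Int
  unify Int ~ Int
  unify Int ~ Int
let x : Int
  unify Int ~ Bool
  FAIL: mismatch Int ~ Bool

Answer: 1.0.0.0.0 : 7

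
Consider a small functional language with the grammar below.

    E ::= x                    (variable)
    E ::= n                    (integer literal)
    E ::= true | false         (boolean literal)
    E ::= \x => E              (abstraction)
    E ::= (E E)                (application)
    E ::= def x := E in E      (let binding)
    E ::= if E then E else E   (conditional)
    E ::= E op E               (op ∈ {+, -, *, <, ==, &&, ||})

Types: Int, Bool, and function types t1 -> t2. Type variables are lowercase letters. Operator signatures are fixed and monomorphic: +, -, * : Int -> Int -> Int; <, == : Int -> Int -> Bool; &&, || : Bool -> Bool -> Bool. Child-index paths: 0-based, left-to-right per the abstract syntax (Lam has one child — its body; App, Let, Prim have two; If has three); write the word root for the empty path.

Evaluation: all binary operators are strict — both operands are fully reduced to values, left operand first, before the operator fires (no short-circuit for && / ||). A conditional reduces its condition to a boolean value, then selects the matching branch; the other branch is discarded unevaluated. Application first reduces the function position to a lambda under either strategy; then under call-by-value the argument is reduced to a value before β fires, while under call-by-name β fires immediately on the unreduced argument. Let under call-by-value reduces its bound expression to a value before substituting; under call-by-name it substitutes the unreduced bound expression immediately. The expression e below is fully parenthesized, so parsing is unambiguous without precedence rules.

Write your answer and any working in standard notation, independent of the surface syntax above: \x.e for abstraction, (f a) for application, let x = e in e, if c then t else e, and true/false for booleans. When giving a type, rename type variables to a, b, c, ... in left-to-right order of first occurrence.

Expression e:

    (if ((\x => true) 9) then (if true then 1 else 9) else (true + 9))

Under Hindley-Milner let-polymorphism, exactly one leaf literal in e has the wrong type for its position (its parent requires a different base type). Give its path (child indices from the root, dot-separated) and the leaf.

Trace:
\x._ : a -> Bool
  unify a -> Bool ~ Int -> b
  unify a ~ Int
  unify Bool ~ b
_ _ : Bool
  unify Bool ~ Bool
  unify Bool ~ Bool
  unify Int ~ Int
  unify Bool ~ Int
  FAIL: mismatch Bool ~ Int

Answer: 2.0 : true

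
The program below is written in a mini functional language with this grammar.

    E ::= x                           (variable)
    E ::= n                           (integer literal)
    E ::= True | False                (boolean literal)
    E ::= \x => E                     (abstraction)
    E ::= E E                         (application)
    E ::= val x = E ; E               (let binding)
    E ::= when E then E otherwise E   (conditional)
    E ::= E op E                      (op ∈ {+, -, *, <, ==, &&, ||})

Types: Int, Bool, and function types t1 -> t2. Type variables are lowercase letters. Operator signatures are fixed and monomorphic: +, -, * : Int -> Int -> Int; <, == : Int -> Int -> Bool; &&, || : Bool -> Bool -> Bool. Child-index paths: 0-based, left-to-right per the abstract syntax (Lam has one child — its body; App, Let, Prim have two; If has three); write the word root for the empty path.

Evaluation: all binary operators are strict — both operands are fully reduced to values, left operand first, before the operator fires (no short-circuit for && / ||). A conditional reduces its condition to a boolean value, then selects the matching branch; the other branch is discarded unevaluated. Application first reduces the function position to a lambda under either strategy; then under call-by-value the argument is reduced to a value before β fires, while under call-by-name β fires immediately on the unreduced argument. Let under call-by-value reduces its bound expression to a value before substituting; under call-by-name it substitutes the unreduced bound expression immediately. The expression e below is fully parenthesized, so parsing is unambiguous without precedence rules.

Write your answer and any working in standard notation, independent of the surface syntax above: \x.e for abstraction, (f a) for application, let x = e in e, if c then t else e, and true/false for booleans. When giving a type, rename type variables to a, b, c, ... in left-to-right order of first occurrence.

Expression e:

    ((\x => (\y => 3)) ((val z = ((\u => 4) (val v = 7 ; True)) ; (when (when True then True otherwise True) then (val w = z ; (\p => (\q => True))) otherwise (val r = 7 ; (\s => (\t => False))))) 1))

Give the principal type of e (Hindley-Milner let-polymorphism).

Answer: a -> Int

Derivation:
\y._ : b -> Int
\x._ : a -> b -> Int
\u._ : c -> Int
let v : Int
  unify c -> Int ~ Bool -> d
  unify c ~ Bool
  unify Int ~ d
_ _ : Int
let z : Int
  unify Bool ~ Bool
  unify Bool ~ Bool
  unify Bool ~ Bool
z : Int
let w : Int
\q._ : f -> Bool
\p._ : e -> f -> Bool
let r : Int
\t._ : h -> Bool
\s._ : g -> h -> Bool
  unify e -> f -> Bool ~ g -> h -> Bool
  unify e ~ g
  unify f -> Bool ~ h -> Bool
  unify f ~ h
  unify Bool ~ Bool
  unify g -> h -> Bool ~ Int -> i
  unify g ~ Int
  unify h -> Bool ~ i
_ _ : h -> Bool
  unify a -> b -> Int ~ (h -> Bool) -> j
  unify a ~ h -> Bool
  unify b -> Int ~ j
_ _ : b -> Int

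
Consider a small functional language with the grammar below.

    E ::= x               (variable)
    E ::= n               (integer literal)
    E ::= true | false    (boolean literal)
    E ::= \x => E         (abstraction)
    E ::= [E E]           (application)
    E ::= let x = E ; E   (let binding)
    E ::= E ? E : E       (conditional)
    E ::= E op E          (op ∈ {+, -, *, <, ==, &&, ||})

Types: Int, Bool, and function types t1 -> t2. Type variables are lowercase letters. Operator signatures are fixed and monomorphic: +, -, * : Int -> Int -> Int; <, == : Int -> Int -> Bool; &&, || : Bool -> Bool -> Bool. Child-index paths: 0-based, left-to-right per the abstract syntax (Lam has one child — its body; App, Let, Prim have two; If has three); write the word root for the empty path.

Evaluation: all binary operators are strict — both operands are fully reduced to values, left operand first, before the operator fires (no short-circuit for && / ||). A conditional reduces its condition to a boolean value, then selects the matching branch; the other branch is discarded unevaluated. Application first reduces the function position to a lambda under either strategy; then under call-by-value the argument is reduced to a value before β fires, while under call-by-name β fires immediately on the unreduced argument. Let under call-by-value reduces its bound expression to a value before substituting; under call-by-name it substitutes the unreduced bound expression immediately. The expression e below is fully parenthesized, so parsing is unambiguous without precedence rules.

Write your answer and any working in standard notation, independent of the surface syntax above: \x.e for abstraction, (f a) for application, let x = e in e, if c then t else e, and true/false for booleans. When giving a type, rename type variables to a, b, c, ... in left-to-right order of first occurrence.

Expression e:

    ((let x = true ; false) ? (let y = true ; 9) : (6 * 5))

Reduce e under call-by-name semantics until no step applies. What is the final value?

Answer: 30

Derivation:
step 0: (if (let x = true in false) then (let y = true in 9) else (6 * 5))
step 1: [let@0] (if false then (let y = true in 9) else (6 * 5))
step 2: [if@root] (6 * 5)
step 3: [delta@root] 30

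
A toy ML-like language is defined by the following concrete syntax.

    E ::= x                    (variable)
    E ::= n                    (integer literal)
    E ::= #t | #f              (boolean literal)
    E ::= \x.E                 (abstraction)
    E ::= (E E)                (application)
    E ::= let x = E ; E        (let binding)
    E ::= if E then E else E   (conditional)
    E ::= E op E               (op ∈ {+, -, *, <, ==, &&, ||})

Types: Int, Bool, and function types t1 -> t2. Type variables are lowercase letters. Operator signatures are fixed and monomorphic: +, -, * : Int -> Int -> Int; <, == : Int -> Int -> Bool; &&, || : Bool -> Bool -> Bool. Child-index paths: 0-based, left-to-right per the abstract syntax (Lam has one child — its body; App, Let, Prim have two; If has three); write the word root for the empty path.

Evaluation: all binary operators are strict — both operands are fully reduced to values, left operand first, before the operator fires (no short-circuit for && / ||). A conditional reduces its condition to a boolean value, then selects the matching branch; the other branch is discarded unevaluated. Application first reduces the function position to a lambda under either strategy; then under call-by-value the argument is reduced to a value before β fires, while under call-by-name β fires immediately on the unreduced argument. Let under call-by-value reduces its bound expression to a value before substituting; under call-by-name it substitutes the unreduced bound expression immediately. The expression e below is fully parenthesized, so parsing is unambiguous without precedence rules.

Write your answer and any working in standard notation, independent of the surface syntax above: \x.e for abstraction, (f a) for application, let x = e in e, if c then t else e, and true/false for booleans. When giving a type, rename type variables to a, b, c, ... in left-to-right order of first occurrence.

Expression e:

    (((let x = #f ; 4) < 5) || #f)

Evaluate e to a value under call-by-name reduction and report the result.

Derivation:
step 0: (((let x = false in 4) < 5) || false)
step 1: [let@0.0] ((4 < 5) || false)
step 2: [delta@0] (true || false)
step 3: [delta@root] true

Answer: true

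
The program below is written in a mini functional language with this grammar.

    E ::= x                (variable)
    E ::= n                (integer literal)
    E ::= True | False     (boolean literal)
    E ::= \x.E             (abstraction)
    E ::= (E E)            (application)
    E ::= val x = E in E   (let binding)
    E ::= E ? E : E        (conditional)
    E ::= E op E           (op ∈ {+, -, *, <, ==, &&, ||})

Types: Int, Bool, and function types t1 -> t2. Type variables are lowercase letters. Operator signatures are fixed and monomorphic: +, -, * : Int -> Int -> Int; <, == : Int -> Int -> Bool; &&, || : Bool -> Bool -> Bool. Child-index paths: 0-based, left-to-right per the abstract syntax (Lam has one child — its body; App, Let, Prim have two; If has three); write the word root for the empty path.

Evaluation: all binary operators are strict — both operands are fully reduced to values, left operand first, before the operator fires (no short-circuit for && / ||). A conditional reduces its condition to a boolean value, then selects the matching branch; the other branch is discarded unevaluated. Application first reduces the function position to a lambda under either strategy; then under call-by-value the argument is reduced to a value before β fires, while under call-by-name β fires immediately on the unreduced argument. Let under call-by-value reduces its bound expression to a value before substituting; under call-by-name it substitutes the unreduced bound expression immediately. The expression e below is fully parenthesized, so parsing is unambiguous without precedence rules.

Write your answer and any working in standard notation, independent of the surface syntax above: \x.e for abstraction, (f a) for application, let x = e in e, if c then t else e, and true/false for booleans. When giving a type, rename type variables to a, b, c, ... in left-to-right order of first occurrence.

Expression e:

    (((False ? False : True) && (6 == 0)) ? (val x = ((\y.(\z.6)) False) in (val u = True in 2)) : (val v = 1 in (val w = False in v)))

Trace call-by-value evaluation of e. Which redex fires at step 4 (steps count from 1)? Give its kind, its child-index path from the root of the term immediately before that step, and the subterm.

Answer: if at root : (if false then (let x = ((\y.(\z.6)) false) in (let u = true in 2)) else (let v = 1 in (let w = false in v)))

Working:
step 0: (if ((if false then false else true) && (6 == 0)) then (let x = ((\y.(\z.6)) false) in (let u = true in 2)) else (let v = 1 in (let w = false in v)))
step 1: [if@0.0] (if (true && (6 == 0)) then (let x = ((\y.(\z.6)) false) in (let u = true in 2)) else (let v = 1 in (let w = false in v)))
step 2: [delta@0.1] (if (true && false) then (let x = ((\y.(\z.6)) false) in (let u = true in 2)) else (let v = 1 in (let w = false in v)))
step 3: [delta@0] (if false then (let x = ((\y.(\z.6)) false) in (let u = true in 2)) else (let v = 1 in (let w = false in v)))
step 4: [if@root] (let v = 1 in (let w = false in v))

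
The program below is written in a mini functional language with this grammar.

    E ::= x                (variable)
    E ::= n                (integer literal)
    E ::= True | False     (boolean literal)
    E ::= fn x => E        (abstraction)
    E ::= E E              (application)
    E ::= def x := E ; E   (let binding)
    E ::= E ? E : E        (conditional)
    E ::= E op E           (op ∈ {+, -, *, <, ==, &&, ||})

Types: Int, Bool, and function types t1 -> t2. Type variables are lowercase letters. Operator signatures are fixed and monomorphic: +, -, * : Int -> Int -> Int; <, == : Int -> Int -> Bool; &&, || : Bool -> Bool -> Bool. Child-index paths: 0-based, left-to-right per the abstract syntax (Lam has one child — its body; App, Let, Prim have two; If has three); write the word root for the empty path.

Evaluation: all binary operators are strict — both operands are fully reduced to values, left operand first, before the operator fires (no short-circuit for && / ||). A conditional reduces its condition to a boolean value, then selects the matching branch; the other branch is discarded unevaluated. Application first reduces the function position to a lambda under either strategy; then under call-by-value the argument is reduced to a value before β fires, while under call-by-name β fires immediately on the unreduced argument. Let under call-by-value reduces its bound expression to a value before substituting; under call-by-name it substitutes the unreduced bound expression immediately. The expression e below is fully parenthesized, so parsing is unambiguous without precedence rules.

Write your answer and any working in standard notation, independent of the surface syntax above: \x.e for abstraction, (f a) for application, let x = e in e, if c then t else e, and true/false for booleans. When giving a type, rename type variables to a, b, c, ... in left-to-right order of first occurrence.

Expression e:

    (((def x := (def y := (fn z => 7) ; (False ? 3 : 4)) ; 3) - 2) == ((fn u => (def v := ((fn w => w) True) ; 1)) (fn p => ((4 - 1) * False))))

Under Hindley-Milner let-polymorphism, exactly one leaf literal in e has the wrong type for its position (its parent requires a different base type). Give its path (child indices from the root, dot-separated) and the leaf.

Answer: 1.1.0.1 : false

Trace:
\z._ : a -> Int
let y : forall. a -> Int
  unify Bool ~ Bool
  unify Int ~ Int
let x : Int
  unify Int ~ Int
  unify Int ~ Int
  unify Int ~ Int
w : c
\w._ : c -> c
  unify c -> c ~ Bool -> d
  unify c ~ Bool
  unify Bool ~ d
_ _ : Bool
let v : Bool
\u._ : b -> Int
  unify Int ~ Int
  unify Int ~ Int
  unify Int ~ Int
  unify Bool ~ Int
  FAIL: mismatch Bool ~ Int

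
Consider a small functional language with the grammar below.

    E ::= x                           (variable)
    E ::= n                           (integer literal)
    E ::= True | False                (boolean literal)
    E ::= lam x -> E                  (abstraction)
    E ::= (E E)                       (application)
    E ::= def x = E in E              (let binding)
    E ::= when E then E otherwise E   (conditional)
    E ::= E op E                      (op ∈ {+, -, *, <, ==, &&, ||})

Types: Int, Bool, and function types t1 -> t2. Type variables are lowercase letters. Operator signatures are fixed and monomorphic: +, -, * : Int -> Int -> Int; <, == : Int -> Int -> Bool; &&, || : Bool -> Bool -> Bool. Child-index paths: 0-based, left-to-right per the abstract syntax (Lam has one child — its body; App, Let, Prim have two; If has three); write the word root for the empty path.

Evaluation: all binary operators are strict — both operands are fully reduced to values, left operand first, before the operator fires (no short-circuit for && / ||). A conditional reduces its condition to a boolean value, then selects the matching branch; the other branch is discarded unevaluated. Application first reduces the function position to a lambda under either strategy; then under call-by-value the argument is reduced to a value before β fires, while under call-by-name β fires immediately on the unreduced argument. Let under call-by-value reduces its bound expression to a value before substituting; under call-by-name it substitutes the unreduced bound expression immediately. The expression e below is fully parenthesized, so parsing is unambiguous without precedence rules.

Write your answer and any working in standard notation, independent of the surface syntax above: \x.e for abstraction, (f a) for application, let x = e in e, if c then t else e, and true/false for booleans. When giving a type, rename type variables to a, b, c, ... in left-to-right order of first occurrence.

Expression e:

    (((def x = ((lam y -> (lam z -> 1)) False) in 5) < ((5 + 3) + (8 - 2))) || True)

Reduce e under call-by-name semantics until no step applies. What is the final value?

Derivation:
step 0: (((let x = ((\y.(\z.1)) false) in 5) < ((5 + 3) + (8 - 2))) || true)
step 1: [let@0.0] ((5 < ((5 + 3) + (8 - 2))) || true)
step 2: [delta@0.1.0] ((5 < (8 + (8 - 2))) || true)
step 3: [delta@0.1.1] ((5 < (8 + 6)) || true)
step 4: [delta@0.1] ((5 < 14) || true)
step 5: [delta@0] (true || true)
step 6: [delta@root] true

Answer: true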